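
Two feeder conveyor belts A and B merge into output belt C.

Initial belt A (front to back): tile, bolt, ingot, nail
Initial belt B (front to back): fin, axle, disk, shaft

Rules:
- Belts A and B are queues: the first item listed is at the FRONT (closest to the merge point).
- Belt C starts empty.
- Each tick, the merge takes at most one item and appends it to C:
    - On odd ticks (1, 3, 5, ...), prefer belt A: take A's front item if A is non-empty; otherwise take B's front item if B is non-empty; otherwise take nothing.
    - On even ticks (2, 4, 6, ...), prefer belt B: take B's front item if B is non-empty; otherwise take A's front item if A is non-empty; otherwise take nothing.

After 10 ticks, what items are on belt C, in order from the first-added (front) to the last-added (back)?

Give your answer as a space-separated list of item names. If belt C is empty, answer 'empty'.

Answer: tile fin bolt axle ingot disk nail shaft

Derivation:
Tick 1: prefer A, take tile from A; A=[bolt,ingot,nail] B=[fin,axle,disk,shaft] C=[tile]
Tick 2: prefer B, take fin from B; A=[bolt,ingot,nail] B=[axle,disk,shaft] C=[tile,fin]
Tick 3: prefer A, take bolt from A; A=[ingot,nail] B=[axle,disk,shaft] C=[tile,fin,bolt]
Tick 4: prefer B, take axle from B; A=[ingot,nail] B=[disk,shaft] C=[tile,fin,bolt,axle]
Tick 5: prefer A, take ingot from A; A=[nail] B=[disk,shaft] C=[tile,fin,bolt,axle,ingot]
Tick 6: prefer B, take disk from B; A=[nail] B=[shaft] C=[tile,fin,bolt,axle,ingot,disk]
Tick 7: prefer A, take nail from A; A=[-] B=[shaft] C=[tile,fin,bolt,axle,ingot,disk,nail]
Tick 8: prefer B, take shaft from B; A=[-] B=[-] C=[tile,fin,bolt,axle,ingot,disk,nail,shaft]
Tick 9: prefer A, both empty, nothing taken; A=[-] B=[-] C=[tile,fin,bolt,axle,ingot,disk,nail,shaft]
Tick 10: prefer B, both empty, nothing taken; A=[-] B=[-] C=[tile,fin,bolt,axle,ingot,disk,nail,shaft]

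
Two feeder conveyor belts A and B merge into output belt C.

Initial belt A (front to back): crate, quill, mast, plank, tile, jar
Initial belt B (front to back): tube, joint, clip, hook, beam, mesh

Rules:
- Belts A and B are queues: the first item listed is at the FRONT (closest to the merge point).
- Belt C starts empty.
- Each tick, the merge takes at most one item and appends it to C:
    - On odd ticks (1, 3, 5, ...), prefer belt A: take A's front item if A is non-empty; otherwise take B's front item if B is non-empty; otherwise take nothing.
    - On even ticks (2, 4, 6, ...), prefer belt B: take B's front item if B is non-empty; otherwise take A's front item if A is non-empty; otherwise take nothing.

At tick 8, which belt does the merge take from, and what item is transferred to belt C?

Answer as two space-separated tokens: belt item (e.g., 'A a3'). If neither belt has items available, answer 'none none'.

Answer: B hook

Derivation:
Tick 1: prefer A, take crate from A; A=[quill,mast,plank,tile,jar] B=[tube,joint,clip,hook,beam,mesh] C=[crate]
Tick 2: prefer B, take tube from B; A=[quill,mast,plank,tile,jar] B=[joint,clip,hook,beam,mesh] C=[crate,tube]
Tick 3: prefer A, take quill from A; A=[mast,plank,tile,jar] B=[joint,clip,hook,beam,mesh] C=[crate,tube,quill]
Tick 4: prefer B, take joint from B; A=[mast,plank,tile,jar] B=[clip,hook,beam,mesh] C=[crate,tube,quill,joint]
Tick 5: prefer A, take mast from A; A=[plank,tile,jar] B=[clip,hook,beam,mesh] C=[crate,tube,quill,joint,mast]
Tick 6: prefer B, take clip from B; A=[plank,tile,jar] B=[hook,beam,mesh] C=[crate,tube,quill,joint,mast,clip]
Tick 7: prefer A, take plank from A; A=[tile,jar] B=[hook,beam,mesh] C=[crate,tube,quill,joint,mast,clip,plank]
Tick 8: prefer B, take hook from B; A=[tile,jar] B=[beam,mesh] C=[crate,tube,quill,joint,mast,clip,plank,hook]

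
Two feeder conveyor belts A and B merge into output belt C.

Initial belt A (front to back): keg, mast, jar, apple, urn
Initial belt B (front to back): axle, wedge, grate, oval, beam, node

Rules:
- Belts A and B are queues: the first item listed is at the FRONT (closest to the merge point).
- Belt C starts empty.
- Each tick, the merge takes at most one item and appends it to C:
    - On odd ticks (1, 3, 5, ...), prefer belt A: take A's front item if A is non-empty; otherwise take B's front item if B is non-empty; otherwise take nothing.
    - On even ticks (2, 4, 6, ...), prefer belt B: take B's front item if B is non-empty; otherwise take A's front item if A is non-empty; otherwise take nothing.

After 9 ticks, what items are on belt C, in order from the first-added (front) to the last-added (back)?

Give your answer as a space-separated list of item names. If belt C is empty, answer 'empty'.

Tick 1: prefer A, take keg from A; A=[mast,jar,apple,urn] B=[axle,wedge,grate,oval,beam,node] C=[keg]
Tick 2: prefer B, take axle from B; A=[mast,jar,apple,urn] B=[wedge,grate,oval,beam,node] C=[keg,axle]
Tick 3: prefer A, take mast from A; A=[jar,apple,urn] B=[wedge,grate,oval,beam,node] C=[keg,axle,mast]
Tick 4: prefer B, take wedge from B; A=[jar,apple,urn] B=[grate,oval,beam,node] C=[keg,axle,mast,wedge]
Tick 5: prefer A, take jar from A; A=[apple,urn] B=[grate,oval,beam,node] C=[keg,axle,mast,wedge,jar]
Tick 6: prefer B, take grate from B; A=[apple,urn] B=[oval,beam,node] C=[keg,axle,mast,wedge,jar,grate]
Tick 7: prefer A, take apple from A; A=[urn] B=[oval,beam,node] C=[keg,axle,mast,wedge,jar,grate,apple]
Tick 8: prefer B, take oval from B; A=[urn] B=[beam,node] C=[keg,axle,mast,wedge,jar,grate,apple,oval]
Tick 9: prefer A, take urn from A; A=[-] B=[beam,node] C=[keg,axle,mast,wedge,jar,grate,apple,oval,urn]

Answer: keg axle mast wedge jar grate apple oval urn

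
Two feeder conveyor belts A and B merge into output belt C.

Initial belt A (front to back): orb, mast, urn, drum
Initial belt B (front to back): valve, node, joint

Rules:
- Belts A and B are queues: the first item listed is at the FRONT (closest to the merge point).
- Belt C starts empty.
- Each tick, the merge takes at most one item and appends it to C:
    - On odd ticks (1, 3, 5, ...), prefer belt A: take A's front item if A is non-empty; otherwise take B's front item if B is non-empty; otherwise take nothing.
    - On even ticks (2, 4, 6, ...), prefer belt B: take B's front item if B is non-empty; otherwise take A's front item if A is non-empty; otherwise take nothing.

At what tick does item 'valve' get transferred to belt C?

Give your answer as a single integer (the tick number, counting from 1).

Tick 1: prefer A, take orb from A; A=[mast,urn,drum] B=[valve,node,joint] C=[orb]
Tick 2: prefer B, take valve from B; A=[mast,urn,drum] B=[node,joint] C=[orb,valve]

Answer: 2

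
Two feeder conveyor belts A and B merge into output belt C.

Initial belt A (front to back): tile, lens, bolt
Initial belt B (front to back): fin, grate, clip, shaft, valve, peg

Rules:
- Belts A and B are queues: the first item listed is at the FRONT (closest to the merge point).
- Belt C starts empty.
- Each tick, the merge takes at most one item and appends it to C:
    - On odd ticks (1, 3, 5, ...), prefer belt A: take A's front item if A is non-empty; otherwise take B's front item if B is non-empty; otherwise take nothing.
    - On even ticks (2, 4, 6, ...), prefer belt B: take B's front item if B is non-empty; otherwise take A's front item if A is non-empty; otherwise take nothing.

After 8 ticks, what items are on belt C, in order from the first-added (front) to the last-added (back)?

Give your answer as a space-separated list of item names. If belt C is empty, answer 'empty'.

Answer: tile fin lens grate bolt clip shaft valve

Derivation:
Tick 1: prefer A, take tile from A; A=[lens,bolt] B=[fin,grate,clip,shaft,valve,peg] C=[tile]
Tick 2: prefer B, take fin from B; A=[lens,bolt] B=[grate,clip,shaft,valve,peg] C=[tile,fin]
Tick 3: prefer A, take lens from A; A=[bolt] B=[grate,clip,shaft,valve,peg] C=[tile,fin,lens]
Tick 4: prefer B, take grate from B; A=[bolt] B=[clip,shaft,valve,peg] C=[tile,fin,lens,grate]
Tick 5: prefer A, take bolt from A; A=[-] B=[clip,shaft,valve,peg] C=[tile,fin,lens,grate,bolt]
Tick 6: prefer B, take clip from B; A=[-] B=[shaft,valve,peg] C=[tile,fin,lens,grate,bolt,clip]
Tick 7: prefer A, take shaft from B; A=[-] B=[valve,peg] C=[tile,fin,lens,grate,bolt,clip,shaft]
Tick 8: prefer B, take valve from B; A=[-] B=[peg] C=[tile,fin,lens,grate,bolt,clip,shaft,valve]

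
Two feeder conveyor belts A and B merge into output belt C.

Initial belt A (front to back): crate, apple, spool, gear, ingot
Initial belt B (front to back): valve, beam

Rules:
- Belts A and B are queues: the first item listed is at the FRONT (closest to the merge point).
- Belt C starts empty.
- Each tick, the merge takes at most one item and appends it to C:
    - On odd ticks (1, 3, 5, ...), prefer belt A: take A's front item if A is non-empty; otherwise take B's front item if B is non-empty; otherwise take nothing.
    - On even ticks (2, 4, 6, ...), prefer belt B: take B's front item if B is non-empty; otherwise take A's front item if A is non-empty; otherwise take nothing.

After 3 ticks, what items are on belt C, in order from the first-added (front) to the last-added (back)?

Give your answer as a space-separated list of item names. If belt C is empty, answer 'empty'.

Answer: crate valve apple

Derivation:
Tick 1: prefer A, take crate from A; A=[apple,spool,gear,ingot] B=[valve,beam] C=[crate]
Tick 2: prefer B, take valve from B; A=[apple,spool,gear,ingot] B=[beam] C=[crate,valve]
Tick 3: prefer A, take apple from A; A=[spool,gear,ingot] B=[beam] C=[crate,valve,apple]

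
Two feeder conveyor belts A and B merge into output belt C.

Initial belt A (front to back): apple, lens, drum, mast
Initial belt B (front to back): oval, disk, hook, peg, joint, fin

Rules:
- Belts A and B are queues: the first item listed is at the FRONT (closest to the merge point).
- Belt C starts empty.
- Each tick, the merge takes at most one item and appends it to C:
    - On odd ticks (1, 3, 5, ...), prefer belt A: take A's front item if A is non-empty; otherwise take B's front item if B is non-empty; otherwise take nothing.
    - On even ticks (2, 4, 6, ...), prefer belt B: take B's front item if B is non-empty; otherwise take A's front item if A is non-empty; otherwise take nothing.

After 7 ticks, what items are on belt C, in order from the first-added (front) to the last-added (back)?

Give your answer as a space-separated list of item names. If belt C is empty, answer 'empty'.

Answer: apple oval lens disk drum hook mast

Derivation:
Tick 1: prefer A, take apple from A; A=[lens,drum,mast] B=[oval,disk,hook,peg,joint,fin] C=[apple]
Tick 2: prefer B, take oval from B; A=[lens,drum,mast] B=[disk,hook,peg,joint,fin] C=[apple,oval]
Tick 3: prefer A, take lens from A; A=[drum,mast] B=[disk,hook,peg,joint,fin] C=[apple,oval,lens]
Tick 4: prefer B, take disk from B; A=[drum,mast] B=[hook,peg,joint,fin] C=[apple,oval,lens,disk]
Tick 5: prefer A, take drum from A; A=[mast] B=[hook,peg,joint,fin] C=[apple,oval,lens,disk,drum]
Tick 6: prefer B, take hook from B; A=[mast] B=[peg,joint,fin] C=[apple,oval,lens,disk,drum,hook]
Tick 7: prefer A, take mast from A; A=[-] B=[peg,joint,fin] C=[apple,oval,lens,disk,drum,hook,mast]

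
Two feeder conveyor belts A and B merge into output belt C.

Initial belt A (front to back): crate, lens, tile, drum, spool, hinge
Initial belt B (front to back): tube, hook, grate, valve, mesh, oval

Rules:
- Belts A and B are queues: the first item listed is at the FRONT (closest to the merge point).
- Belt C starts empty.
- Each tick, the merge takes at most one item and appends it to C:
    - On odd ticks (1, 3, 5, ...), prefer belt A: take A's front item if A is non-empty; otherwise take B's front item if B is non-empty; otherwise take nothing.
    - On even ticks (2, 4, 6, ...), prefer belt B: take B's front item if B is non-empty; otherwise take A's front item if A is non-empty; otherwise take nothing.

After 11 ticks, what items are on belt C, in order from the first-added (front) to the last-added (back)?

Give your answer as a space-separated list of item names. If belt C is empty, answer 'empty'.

Tick 1: prefer A, take crate from A; A=[lens,tile,drum,spool,hinge] B=[tube,hook,grate,valve,mesh,oval] C=[crate]
Tick 2: prefer B, take tube from B; A=[lens,tile,drum,spool,hinge] B=[hook,grate,valve,mesh,oval] C=[crate,tube]
Tick 3: prefer A, take lens from A; A=[tile,drum,spool,hinge] B=[hook,grate,valve,mesh,oval] C=[crate,tube,lens]
Tick 4: prefer B, take hook from B; A=[tile,drum,spool,hinge] B=[grate,valve,mesh,oval] C=[crate,tube,lens,hook]
Tick 5: prefer A, take tile from A; A=[drum,spool,hinge] B=[grate,valve,mesh,oval] C=[crate,tube,lens,hook,tile]
Tick 6: prefer B, take grate from B; A=[drum,spool,hinge] B=[valve,mesh,oval] C=[crate,tube,lens,hook,tile,grate]
Tick 7: prefer A, take drum from A; A=[spool,hinge] B=[valve,mesh,oval] C=[crate,tube,lens,hook,tile,grate,drum]
Tick 8: prefer B, take valve from B; A=[spool,hinge] B=[mesh,oval] C=[crate,tube,lens,hook,tile,grate,drum,valve]
Tick 9: prefer A, take spool from A; A=[hinge] B=[mesh,oval] C=[crate,tube,lens,hook,tile,grate,drum,valve,spool]
Tick 10: prefer B, take mesh from B; A=[hinge] B=[oval] C=[crate,tube,lens,hook,tile,grate,drum,valve,spool,mesh]
Tick 11: prefer A, take hinge from A; A=[-] B=[oval] C=[crate,tube,lens,hook,tile,grate,drum,valve,spool,mesh,hinge]

Answer: crate tube lens hook tile grate drum valve spool mesh hinge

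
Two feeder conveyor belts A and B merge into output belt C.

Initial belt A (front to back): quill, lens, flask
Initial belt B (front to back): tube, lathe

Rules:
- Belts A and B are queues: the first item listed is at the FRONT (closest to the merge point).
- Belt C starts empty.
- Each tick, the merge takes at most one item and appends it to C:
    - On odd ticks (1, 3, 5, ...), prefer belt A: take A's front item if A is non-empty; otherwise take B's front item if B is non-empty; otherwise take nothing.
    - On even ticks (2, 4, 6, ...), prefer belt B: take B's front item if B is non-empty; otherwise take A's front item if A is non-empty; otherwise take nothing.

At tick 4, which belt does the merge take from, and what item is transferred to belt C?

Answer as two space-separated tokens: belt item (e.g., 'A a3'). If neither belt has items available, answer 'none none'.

Answer: B lathe

Derivation:
Tick 1: prefer A, take quill from A; A=[lens,flask] B=[tube,lathe] C=[quill]
Tick 2: prefer B, take tube from B; A=[lens,flask] B=[lathe] C=[quill,tube]
Tick 3: prefer A, take lens from A; A=[flask] B=[lathe] C=[quill,tube,lens]
Tick 4: prefer B, take lathe from B; A=[flask] B=[-] C=[quill,tube,lens,lathe]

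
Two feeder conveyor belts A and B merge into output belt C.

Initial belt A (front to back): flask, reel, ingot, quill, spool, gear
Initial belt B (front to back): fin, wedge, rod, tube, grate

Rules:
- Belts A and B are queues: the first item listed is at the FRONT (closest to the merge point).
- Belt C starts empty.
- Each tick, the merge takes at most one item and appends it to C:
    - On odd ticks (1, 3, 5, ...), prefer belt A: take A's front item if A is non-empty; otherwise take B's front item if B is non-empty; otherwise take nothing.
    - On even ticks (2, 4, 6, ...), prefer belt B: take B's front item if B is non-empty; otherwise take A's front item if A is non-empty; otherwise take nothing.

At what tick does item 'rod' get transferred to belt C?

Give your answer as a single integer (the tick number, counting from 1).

Answer: 6

Derivation:
Tick 1: prefer A, take flask from A; A=[reel,ingot,quill,spool,gear] B=[fin,wedge,rod,tube,grate] C=[flask]
Tick 2: prefer B, take fin from B; A=[reel,ingot,quill,spool,gear] B=[wedge,rod,tube,grate] C=[flask,fin]
Tick 3: prefer A, take reel from A; A=[ingot,quill,spool,gear] B=[wedge,rod,tube,grate] C=[flask,fin,reel]
Tick 4: prefer B, take wedge from B; A=[ingot,quill,spool,gear] B=[rod,tube,grate] C=[flask,fin,reel,wedge]
Tick 5: prefer A, take ingot from A; A=[quill,spool,gear] B=[rod,tube,grate] C=[flask,fin,reel,wedge,ingot]
Tick 6: prefer B, take rod from B; A=[quill,spool,gear] B=[tube,grate] C=[flask,fin,reel,wedge,ingot,rod]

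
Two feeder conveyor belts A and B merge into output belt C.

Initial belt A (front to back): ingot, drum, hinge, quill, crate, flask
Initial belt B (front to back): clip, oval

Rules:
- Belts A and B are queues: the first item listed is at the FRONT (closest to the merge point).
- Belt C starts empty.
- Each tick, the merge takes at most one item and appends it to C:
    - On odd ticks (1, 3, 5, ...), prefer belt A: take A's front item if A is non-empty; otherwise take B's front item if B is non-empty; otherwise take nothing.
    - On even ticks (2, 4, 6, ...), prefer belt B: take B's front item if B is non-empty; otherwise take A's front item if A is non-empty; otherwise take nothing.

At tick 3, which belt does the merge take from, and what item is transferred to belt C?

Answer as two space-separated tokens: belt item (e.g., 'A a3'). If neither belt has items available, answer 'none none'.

Answer: A drum

Derivation:
Tick 1: prefer A, take ingot from A; A=[drum,hinge,quill,crate,flask] B=[clip,oval] C=[ingot]
Tick 2: prefer B, take clip from B; A=[drum,hinge,quill,crate,flask] B=[oval] C=[ingot,clip]
Tick 3: prefer A, take drum from A; A=[hinge,quill,crate,flask] B=[oval] C=[ingot,clip,drum]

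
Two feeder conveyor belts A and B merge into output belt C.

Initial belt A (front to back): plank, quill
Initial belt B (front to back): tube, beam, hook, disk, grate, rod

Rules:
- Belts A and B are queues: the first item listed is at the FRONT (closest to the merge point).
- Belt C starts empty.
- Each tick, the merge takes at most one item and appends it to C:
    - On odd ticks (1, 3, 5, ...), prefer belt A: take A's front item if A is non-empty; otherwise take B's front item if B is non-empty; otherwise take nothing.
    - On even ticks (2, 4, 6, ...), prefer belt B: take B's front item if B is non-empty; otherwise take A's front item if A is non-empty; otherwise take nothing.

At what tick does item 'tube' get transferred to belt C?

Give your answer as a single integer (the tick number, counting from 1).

Answer: 2

Derivation:
Tick 1: prefer A, take plank from A; A=[quill] B=[tube,beam,hook,disk,grate,rod] C=[plank]
Tick 2: prefer B, take tube from B; A=[quill] B=[beam,hook,disk,grate,rod] C=[plank,tube]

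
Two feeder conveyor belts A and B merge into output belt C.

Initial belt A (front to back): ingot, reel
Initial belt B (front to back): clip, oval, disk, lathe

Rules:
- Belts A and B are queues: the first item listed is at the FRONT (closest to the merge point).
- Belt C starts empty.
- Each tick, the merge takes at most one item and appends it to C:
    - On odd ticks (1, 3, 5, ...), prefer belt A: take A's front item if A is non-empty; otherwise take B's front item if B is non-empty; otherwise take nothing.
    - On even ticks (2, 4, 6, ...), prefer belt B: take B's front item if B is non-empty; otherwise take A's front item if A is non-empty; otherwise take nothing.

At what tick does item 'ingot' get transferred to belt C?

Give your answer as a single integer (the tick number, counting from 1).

Answer: 1

Derivation:
Tick 1: prefer A, take ingot from A; A=[reel] B=[clip,oval,disk,lathe] C=[ingot]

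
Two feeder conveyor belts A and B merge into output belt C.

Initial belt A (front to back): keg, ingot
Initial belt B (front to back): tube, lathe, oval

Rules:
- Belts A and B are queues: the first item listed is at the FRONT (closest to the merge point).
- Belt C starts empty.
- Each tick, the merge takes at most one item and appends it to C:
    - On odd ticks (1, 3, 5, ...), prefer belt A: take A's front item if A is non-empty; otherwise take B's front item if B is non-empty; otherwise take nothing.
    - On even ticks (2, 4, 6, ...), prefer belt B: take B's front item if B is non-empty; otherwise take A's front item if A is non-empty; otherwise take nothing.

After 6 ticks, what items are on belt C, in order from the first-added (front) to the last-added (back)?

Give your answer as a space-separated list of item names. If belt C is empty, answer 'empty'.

Tick 1: prefer A, take keg from A; A=[ingot] B=[tube,lathe,oval] C=[keg]
Tick 2: prefer B, take tube from B; A=[ingot] B=[lathe,oval] C=[keg,tube]
Tick 3: prefer A, take ingot from A; A=[-] B=[lathe,oval] C=[keg,tube,ingot]
Tick 4: prefer B, take lathe from B; A=[-] B=[oval] C=[keg,tube,ingot,lathe]
Tick 5: prefer A, take oval from B; A=[-] B=[-] C=[keg,tube,ingot,lathe,oval]
Tick 6: prefer B, both empty, nothing taken; A=[-] B=[-] C=[keg,tube,ingot,lathe,oval]

Answer: keg tube ingot lathe oval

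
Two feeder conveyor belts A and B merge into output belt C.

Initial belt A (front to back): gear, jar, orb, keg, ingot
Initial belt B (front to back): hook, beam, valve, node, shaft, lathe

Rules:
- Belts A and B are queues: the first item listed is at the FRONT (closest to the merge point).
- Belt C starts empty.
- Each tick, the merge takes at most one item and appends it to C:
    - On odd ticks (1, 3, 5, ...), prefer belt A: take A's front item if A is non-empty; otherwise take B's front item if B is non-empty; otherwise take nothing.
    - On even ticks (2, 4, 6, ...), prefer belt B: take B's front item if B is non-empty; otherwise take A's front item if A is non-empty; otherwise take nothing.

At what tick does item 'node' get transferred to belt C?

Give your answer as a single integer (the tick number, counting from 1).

Tick 1: prefer A, take gear from A; A=[jar,orb,keg,ingot] B=[hook,beam,valve,node,shaft,lathe] C=[gear]
Tick 2: prefer B, take hook from B; A=[jar,orb,keg,ingot] B=[beam,valve,node,shaft,lathe] C=[gear,hook]
Tick 3: prefer A, take jar from A; A=[orb,keg,ingot] B=[beam,valve,node,shaft,lathe] C=[gear,hook,jar]
Tick 4: prefer B, take beam from B; A=[orb,keg,ingot] B=[valve,node,shaft,lathe] C=[gear,hook,jar,beam]
Tick 5: prefer A, take orb from A; A=[keg,ingot] B=[valve,node,shaft,lathe] C=[gear,hook,jar,beam,orb]
Tick 6: prefer B, take valve from B; A=[keg,ingot] B=[node,shaft,lathe] C=[gear,hook,jar,beam,orb,valve]
Tick 7: prefer A, take keg from A; A=[ingot] B=[node,shaft,lathe] C=[gear,hook,jar,beam,orb,valve,keg]
Tick 8: prefer B, take node from B; A=[ingot] B=[shaft,lathe] C=[gear,hook,jar,beam,orb,valve,keg,node]

Answer: 8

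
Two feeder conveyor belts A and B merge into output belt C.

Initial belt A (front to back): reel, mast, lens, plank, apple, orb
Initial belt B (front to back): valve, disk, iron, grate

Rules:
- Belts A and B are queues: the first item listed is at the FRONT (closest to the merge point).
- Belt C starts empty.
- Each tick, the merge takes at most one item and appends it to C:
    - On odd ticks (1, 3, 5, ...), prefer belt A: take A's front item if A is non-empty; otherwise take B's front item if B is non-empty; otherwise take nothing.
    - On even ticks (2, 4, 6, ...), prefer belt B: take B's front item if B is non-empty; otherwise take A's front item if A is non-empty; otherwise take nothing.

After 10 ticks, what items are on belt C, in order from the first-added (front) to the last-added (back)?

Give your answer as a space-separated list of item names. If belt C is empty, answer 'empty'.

Answer: reel valve mast disk lens iron plank grate apple orb

Derivation:
Tick 1: prefer A, take reel from A; A=[mast,lens,plank,apple,orb] B=[valve,disk,iron,grate] C=[reel]
Tick 2: prefer B, take valve from B; A=[mast,lens,plank,apple,orb] B=[disk,iron,grate] C=[reel,valve]
Tick 3: prefer A, take mast from A; A=[lens,plank,apple,orb] B=[disk,iron,grate] C=[reel,valve,mast]
Tick 4: prefer B, take disk from B; A=[lens,plank,apple,orb] B=[iron,grate] C=[reel,valve,mast,disk]
Tick 5: prefer A, take lens from A; A=[plank,apple,orb] B=[iron,grate] C=[reel,valve,mast,disk,lens]
Tick 6: prefer B, take iron from B; A=[plank,apple,orb] B=[grate] C=[reel,valve,mast,disk,lens,iron]
Tick 7: prefer A, take plank from A; A=[apple,orb] B=[grate] C=[reel,valve,mast,disk,lens,iron,plank]
Tick 8: prefer B, take grate from B; A=[apple,orb] B=[-] C=[reel,valve,mast,disk,lens,iron,plank,grate]
Tick 9: prefer A, take apple from A; A=[orb] B=[-] C=[reel,valve,mast,disk,lens,iron,plank,grate,apple]
Tick 10: prefer B, take orb from A; A=[-] B=[-] C=[reel,valve,mast,disk,lens,iron,plank,grate,apple,orb]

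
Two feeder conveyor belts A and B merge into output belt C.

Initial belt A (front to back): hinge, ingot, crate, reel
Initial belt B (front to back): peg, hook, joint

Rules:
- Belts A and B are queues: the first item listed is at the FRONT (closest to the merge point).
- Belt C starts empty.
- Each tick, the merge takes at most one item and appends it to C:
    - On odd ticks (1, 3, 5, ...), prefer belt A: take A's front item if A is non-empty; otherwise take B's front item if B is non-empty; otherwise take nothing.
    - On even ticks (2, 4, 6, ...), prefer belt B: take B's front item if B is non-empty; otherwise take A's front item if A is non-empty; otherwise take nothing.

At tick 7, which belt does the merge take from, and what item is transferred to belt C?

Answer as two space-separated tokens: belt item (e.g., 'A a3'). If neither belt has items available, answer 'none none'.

Answer: A reel

Derivation:
Tick 1: prefer A, take hinge from A; A=[ingot,crate,reel] B=[peg,hook,joint] C=[hinge]
Tick 2: prefer B, take peg from B; A=[ingot,crate,reel] B=[hook,joint] C=[hinge,peg]
Tick 3: prefer A, take ingot from A; A=[crate,reel] B=[hook,joint] C=[hinge,peg,ingot]
Tick 4: prefer B, take hook from B; A=[crate,reel] B=[joint] C=[hinge,peg,ingot,hook]
Tick 5: prefer A, take crate from A; A=[reel] B=[joint] C=[hinge,peg,ingot,hook,crate]
Tick 6: prefer B, take joint from B; A=[reel] B=[-] C=[hinge,peg,ingot,hook,crate,joint]
Tick 7: prefer A, take reel from A; A=[-] B=[-] C=[hinge,peg,ingot,hook,crate,joint,reel]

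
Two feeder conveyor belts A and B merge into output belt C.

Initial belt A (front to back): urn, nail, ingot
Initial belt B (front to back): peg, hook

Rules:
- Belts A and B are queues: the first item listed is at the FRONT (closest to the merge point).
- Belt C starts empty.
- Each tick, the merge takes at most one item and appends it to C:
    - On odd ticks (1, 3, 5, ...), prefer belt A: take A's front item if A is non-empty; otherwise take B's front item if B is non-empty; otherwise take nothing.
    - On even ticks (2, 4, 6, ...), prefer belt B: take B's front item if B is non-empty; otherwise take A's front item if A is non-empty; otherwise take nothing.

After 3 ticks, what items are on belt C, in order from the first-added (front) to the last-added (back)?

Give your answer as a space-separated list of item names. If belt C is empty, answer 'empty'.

Tick 1: prefer A, take urn from A; A=[nail,ingot] B=[peg,hook] C=[urn]
Tick 2: prefer B, take peg from B; A=[nail,ingot] B=[hook] C=[urn,peg]
Tick 3: prefer A, take nail from A; A=[ingot] B=[hook] C=[urn,peg,nail]

Answer: urn peg nail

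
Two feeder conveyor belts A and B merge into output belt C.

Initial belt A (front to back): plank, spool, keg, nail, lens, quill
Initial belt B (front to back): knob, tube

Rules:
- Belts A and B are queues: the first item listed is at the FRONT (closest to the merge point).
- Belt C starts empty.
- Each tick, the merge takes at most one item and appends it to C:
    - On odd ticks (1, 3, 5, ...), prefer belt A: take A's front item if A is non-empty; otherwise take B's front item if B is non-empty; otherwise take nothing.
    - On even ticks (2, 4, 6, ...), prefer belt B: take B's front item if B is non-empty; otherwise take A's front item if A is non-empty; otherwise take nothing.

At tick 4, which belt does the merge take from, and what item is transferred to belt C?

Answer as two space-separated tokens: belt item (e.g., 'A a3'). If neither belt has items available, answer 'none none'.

Answer: B tube

Derivation:
Tick 1: prefer A, take plank from A; A=[spool,keg,nail,lens,quill] B=[knob,tube] C=[plank]
Tick 2: prefer B, take knob from B; A=[spool,keg,nail,lens,quill] B=[tube] C=[plank,knob]
Tick 3: prefer A, take spool from A; A=[keg,nail,lens,quill] B=[tube] C=[plank,knob,spool]
Tick 4: prefer B, take tube from B; A=[keg,nail,lens,quill] B=[-] C=[plank,knob,spool,tube]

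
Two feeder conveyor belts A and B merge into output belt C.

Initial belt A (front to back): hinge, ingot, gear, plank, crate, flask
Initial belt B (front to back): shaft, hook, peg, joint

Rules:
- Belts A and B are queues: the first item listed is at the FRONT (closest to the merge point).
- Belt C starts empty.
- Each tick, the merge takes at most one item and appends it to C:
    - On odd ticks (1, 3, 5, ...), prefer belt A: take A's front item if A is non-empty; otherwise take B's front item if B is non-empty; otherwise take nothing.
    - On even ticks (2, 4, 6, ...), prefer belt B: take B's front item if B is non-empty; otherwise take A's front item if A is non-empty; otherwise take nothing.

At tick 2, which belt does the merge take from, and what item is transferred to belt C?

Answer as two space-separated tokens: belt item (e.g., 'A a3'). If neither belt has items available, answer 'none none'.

Answer: B shaft

Derivation:
Tick 1: prefer A, take hinge from A; A=[ingot,gear,plank,crate,flask] B=[shaft,hook,peg,joint] C=[hinge]
Tick 2: prefer B, take shaft from B; A=[ingot,gear,plank,crate,flask] B=[hook,peg,joint] C=[hinge,shaft]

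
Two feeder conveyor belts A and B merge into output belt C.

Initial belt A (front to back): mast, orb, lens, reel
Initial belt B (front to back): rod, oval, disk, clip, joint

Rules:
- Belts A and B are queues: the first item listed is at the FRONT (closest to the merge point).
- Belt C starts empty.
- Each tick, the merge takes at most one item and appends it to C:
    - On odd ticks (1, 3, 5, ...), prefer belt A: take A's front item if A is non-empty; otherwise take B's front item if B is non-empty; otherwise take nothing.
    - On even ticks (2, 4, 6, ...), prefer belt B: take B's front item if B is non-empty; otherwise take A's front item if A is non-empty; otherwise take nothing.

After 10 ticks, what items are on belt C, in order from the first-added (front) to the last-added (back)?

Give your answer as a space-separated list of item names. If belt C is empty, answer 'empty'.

Answer: mast rod orb oval lens disk reel clip joint

Derivation:
Tick 1: prefer A, take mast from A; A=[orb,lens,reel] B=[rod,oval,disk,clip,joint] C=[mast]
Tick 2: prefer B, take rod from B; A=[orb,lens,reel] B=[oval,disk,clip,joint] C=[mast,rod]
Tick 3: prefer A, take orb from A; A=[lens,reel] B=[oval,disk,clip,joint] C=[mast,rod,orb]
Tick 4: prefer B, take oval from B; A=[lens,reel] B=[disk,clip,joint] C=[mast,rod,orb,oval]
Tick 5: prefer A, take lens from A; A=[reel] B=[disk,clip,joint] C=[mast,rod,orb,oval,lens]
Tick 6: prefer B, take disk from B; A=[reel] B=[clip,joint] C=[mast,rod,orb,oval,lens,disk]
Tick 7: prefer A, take reel from A; A=[-] B=[clip,joint] C=[mast,rod,orb,oval,lens,disk,reel]
Tick 8: prefer B, take clip from B; A=[-] B=[joint] C=[mast,rod,orb,oval,lens,disk,reel,clip]
Tick 9: prefer A, take joint from B; A=[-] B=[-] C=[mast,rod,orb,oval,lens,disk,reel,clip,joint]
Tick 10: prefer B, both empty, nothing taken; A=[-] B=[-] C=[mast,rod,orb,oval,lens,disk,reel,clip,joint]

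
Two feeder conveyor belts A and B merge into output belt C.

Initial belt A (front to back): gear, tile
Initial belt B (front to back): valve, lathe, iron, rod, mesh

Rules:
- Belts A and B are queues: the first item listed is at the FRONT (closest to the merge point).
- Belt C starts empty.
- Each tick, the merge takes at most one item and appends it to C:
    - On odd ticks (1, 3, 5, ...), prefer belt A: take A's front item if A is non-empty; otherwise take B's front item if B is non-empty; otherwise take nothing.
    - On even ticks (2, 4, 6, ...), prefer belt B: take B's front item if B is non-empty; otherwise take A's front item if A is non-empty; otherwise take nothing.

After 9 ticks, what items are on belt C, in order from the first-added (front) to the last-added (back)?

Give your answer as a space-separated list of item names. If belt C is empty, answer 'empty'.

Tick 1: prefer A, take gear from A; A=[tile] B=[valve,lathe,iron,rod,mesh] C=[gear]
Tick 2: prefer B, take valve from B; A=[tile] B=[lathe,iron,rod,mesh] C=[gear,valve]
Tick 3: prefer A, take tile from A; A=[-] B=[lathe,iron,rod,mesh] C=[gear,valve,tile]
Tick 4: prefer B, take lathe from B; A=[-] B=[iron,rod,mesh] C=[gear,valve,tile,lathe]
Tick 5: prefer A, take iron from B; A=[-] B=[rod,mesh] C=[gear,valve,tile,lathe,iron]
Tick 6: prefer B, take rod from B; A=[-] B=[mesh] C=[gear,valve,tile,lathe,iron,rod]
Tick 7: prefer A, take mesh from B; A=[-] B=[-] C=[gear,valve,tile,lathe,iron,rod,mesh]
Tick 8: prefer B, both empty, nothing taken; A=[-] B=[-] C=[gear,valve,tile,lathe,iron,rod,mesh]
Tick 9: prefer A, both empty, nothing taken; A=[-] B=[-] C=[gear,valve,tile,lathe,iron,rod,mesh]

Answer: gear valve tile lathe iron rod mesh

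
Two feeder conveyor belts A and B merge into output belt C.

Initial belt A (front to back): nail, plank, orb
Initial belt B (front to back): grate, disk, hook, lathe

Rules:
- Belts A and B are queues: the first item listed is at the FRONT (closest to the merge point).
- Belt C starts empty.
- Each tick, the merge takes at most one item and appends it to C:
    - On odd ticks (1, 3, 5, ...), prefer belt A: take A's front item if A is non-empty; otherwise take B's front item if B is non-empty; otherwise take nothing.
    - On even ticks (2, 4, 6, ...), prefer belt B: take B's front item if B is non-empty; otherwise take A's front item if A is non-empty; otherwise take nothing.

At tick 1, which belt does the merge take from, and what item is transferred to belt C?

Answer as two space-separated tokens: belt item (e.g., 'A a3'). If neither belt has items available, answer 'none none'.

Tick 1: prefer A, take nail from A; A=[plank,orb] B=[grate,disk,hook,lathe] C=[nail]

Answer: A nail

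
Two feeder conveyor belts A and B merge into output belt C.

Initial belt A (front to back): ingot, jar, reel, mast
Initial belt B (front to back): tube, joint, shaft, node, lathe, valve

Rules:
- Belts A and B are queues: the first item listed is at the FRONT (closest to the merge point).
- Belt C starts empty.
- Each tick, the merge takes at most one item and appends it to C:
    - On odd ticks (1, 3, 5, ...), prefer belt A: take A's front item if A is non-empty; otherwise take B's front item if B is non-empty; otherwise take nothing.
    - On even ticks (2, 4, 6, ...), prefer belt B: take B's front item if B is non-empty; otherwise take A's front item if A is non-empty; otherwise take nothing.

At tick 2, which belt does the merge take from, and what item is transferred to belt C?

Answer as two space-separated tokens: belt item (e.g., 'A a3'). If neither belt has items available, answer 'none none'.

Answer: B tube

Derivation:
Tick 1: prefer A, take ingot from A; A=[jar,reel,mast] B=[tube,joint,shaft,node,lathe,valve] C=[ingot]
Tick 2: prefer B, take tube from B; A=[jar,reel,mast] B=[joint,shaft,node,lathe,valve] C=[ingot,tube]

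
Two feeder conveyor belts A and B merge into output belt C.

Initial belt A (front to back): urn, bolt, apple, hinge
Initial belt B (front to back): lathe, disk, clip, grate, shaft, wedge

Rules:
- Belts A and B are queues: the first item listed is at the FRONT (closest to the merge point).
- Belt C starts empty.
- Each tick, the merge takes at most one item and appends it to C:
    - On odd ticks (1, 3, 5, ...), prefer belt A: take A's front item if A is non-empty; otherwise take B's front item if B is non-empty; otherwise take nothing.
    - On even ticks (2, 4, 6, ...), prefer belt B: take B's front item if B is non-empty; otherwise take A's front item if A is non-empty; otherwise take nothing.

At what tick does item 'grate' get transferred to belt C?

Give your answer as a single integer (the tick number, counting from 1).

Tick 1: prefer A, take urn from A; A=[bolt,apple,hinge] B=[lathe,disk,clip,grate,shaft,wedge] C=[urn]
Tick 2: prefer B, take lathe from B; A=[bolt,apple,hinge] B=[disk,clip,grate,shaft,wedge] C=[urn,lathe]
Tick 3: prefer A, take bolt from A; A=[apple,hinge] B=[disk,clip,grate,shaft,wedge] C=[urn,lathe,bolt]
Tick 4: prefer B, take disk from B; A=[apple,hinge] B=[clip,grate,shaft,wedge] C=[urn,lathe,bolt,disk]
Tick 5: prefer A, take apple from A; A=[hinge] B=[clip,grate,shaft,wedge] C=[urn,lathe,bolt,disk,apple]
Tick 6: prefer B, take clip from B; A=[hinge] B=[grate,shaft,wedge] C=[urn,lathe,bolt,disk,apple,clip]
Tick 7: prefer A, take hinge from A; A=[-] B=[grate,shaft,wedge] C=[urn,lathe,bolt,disk,apple,clip,hinge]
Tick 8: prefer B, take grate from B; A=[-] B=[shaft,wedge] C=[urn,lathe,bolt,disk,apple,clip,hinge,grate]

Answer: 8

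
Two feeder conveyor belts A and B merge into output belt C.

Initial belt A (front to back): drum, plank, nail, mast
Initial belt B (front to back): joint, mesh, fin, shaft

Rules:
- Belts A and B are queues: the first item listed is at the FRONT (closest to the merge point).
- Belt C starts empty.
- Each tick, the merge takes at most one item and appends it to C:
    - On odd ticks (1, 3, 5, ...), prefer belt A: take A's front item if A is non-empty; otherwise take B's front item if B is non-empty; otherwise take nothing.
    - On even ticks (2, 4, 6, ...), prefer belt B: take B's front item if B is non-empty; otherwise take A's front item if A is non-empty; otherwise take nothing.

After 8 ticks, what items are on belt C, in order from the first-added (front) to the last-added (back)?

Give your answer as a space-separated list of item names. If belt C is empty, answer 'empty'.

Tick 1: prefer A, take drum from A; A=[plank,nail,mast] B=[joint,mesh,fin,shaft] C=[drum]
Tick 2: prefer B, take joint from B; A=[plank,nail,mast] B=[mesh,fin,shaft] C=[drum,joint]
Tick 3: prefer A, take plank from A; A=[nail,mast] B=[mesh,fin,shaft] C=[drum,joint,plank]
Tick 4: prefer B, take mesh from B; A=[nail,mast] B=[fin,shaft] C=[drum,joint,plank,mesh]
Tick 5: prefer A, take nail from A; A=[mast] B=[fin,shaft] C=[drum,joint,plank,mesh,nail]
Tick 6: prefer B, take fin from B; A=[mast] B=[shaft] C=[drum,joint,plank,mesh,nail,fin]
Tick 7: prefer A, take mast from A; A=[-] B=[shaft] C=[drum,joint,plank,mesh,nail,fin,mast]
Tick 8: prefer B, take shaft from B; A=[-] B=[-] C=[drum,joint,plank,mesh,nail,fin,mast,shaft]

Answer: drum joint plank mesh nail fin mast shaft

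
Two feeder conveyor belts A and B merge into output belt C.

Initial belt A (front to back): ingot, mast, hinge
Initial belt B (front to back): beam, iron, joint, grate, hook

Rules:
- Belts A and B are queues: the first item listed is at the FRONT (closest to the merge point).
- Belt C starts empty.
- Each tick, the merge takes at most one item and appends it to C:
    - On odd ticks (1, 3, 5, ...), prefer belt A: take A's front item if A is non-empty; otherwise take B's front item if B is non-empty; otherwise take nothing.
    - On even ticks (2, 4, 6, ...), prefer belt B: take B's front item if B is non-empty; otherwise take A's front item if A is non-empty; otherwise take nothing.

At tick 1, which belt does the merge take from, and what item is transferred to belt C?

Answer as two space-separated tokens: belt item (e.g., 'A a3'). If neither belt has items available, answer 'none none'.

Tick 1: prefer A, take ingot from A; A=[mast,hinge] B=[beam,iron,joint,grate,hook] C=[ingot]

Answer: A ingot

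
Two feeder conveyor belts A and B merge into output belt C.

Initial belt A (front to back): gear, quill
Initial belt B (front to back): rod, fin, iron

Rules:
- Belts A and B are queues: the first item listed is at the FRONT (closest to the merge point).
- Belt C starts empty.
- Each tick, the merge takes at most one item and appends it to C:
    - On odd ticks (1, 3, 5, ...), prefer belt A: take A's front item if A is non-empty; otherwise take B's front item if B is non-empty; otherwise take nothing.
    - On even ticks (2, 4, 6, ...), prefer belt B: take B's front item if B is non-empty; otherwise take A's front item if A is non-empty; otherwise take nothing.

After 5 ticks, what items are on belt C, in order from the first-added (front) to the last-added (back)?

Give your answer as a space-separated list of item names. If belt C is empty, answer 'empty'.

Tick 1: prefer A, take gear from A; A=[quill] B=[rod,fin,iron] C=[gear]
Tick 2: prefer B, take rod from B; A=[quill] B=[fin,iron] C=[gear,rod]
Tick 3: prefer A, take quill from A; A=[-] B=[fin,iron] C=[gear,rod,quill]
Tick 4: prefer B, take fin from B; A=[-] B=[iron] C=[gear,rod,quill,fin]
Tick 5: prefer A, take iron from B; A=[-] B=[-] C=[gear,rod,quill,fin,iron]

Answer: gear rod quill fin iron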